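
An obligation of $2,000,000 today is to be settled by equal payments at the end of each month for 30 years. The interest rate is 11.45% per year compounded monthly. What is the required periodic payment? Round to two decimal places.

Level ordinary annuity; solve PV = PMT × [(1 − (1+r)^−n)/r] for PMT.
Periodic rate r = 0.1145/12 per month; n is counted in months.
With n = 360: PMT = 2,000,000 / ([(1 − (1+r)^−n)/r]) = $19,729.56

$19,729.56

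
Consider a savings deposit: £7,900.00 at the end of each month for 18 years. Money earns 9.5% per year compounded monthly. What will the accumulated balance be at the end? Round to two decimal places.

This is an ordinary annuity: 216 deposits of £7,900.00 at the end of each month.
Periodic rate r = 0.095/12 per month; n is counted in months.
FV = PMT × [((1+r)^n − 1)/r] = 7,900 × [(1+r)^216 − 1] / r = £4,482,402.18

£4,482,402.18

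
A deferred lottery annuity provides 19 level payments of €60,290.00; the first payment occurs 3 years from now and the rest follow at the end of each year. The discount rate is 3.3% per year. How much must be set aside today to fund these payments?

Ordinary annuity of 19 payments, first payment at period 3.
Periodic rate r = 0.033 per year.
The ordinary-annuity PV formula values the stream one period before the first payment (period 2); discount that back 2 periods:
PV₀ = 60,290 × [1 − (1+r)^−19] / r × (1+r)^−2 = €788,207.00

€788,207.00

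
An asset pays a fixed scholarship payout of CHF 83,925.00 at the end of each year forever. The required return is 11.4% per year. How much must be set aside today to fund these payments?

CHF 736,184.21

Periodic rate r = 0.114 per year.
Level perpetuity: PV = PMT / r = 83,925 / (0.114) = CHF 736,184.21.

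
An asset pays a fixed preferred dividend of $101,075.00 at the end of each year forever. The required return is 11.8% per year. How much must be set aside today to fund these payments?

$856,567.80

Periodic rate r = 0.118 per year.
Level perpetuity: PV = PMT / r = 101,075 / (0.118) = $856,567.80.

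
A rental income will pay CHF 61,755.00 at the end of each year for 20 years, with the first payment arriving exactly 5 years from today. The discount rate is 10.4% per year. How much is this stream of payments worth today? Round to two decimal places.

Ordinary annuity of 20 payments, first payment at period 5.
Periodic rate r = 0.104 per year.
The ordinary-annuity PV formula values the stream one period before the first payment (period 4); discount that back 4 periods:
PV₀ = 61,755 × [1 − (1+r)^−20] / r × (1+r)^−4 = CHF 344,469.89

CHF 344,469.89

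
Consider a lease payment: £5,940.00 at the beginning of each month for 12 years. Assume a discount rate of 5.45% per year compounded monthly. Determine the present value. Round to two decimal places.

£629,676.35

This is an annuity due: 144 payments of £5,940.00 at the beginning of each month.
Periodic rate r = 0.0545/12 per month; n is counted in months.
PV = PMT × [(1 − (1+r)^−n)/r] × (1+r) = 5,940 × [1 − (1+r)^−144] / r × (1+r) = £629,676.35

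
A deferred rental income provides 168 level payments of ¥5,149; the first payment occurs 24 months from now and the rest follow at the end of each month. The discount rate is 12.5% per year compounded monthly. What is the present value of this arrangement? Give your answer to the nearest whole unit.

Ordinary annuity of 168 payments, first payment at period 24.
Periodic rate r = 0.125/12 per month; n is counted in months.
The ordinary-annuity PV formula values the stream one period before the first payment (period 23); discount that back 23 periods:
PV₀ = 5,149 × [1 − (1+r)^−168] / r × (1+r)^−23 = ¥321,181

¥321,181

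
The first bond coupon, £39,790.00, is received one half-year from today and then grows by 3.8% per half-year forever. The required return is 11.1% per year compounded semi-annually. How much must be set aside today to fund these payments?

£2,273,714.29

Periodic rate r = 0.111/2 per half-year.
Growing perpetuity (Gordon): PV = PMT₁ / (r − g) = 39,790 / (r − 0.038) = £2,273,714.29.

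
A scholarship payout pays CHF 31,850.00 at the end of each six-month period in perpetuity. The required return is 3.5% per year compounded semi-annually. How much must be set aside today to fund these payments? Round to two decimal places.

CHF 1,820,000.00

Periodic rate r = 0.035/2 per half-year.
Level perpetuity: PV = PMT / r = 31,850 / (0.035/2) = CHF 1,820,000.00.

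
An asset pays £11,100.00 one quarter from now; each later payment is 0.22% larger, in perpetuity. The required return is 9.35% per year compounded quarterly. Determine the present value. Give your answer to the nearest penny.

Periodic rate r = 0.0935/4 per quarter.
Growing perpetuity (Gordon): PV = PMT₁ / (r − g) = 11,100 / (r − 0.0022) = £524,203.07.

£524,203.07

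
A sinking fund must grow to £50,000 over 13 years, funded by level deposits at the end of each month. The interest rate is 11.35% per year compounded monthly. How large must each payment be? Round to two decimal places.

Level ordinary annuity; solve FV = PMT × [((1+r)^n − 1)/r] for PMT.
Periodic rate r = 0.1135/12 per month; n is counted in months.
With n = 156: PMT = 50,000 / ([((1+r)^n − 1)/r]) = £141.46

£141.46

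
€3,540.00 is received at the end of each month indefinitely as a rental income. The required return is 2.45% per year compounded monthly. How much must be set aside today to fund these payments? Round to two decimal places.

Periodic rate r = 0.0245/12 per month.
Level perpetuity: PV = PMT / r = 3,540 / (0.0245/12) = €1,733,877.55.

€1,733,877.55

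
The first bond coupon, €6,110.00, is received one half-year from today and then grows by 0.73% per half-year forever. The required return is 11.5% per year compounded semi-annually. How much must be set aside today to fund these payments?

Periodic rate r = 0.115/2 per half-year.
Growing perpetuity (Gordon): PV = PMT₁ / (r − g) = 6,110 / (r − 0.0073) = €121,713.15.

€121,713.15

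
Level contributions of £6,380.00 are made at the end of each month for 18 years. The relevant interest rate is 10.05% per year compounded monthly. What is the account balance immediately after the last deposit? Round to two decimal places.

£3,853,541.22

This is an ordinary annuity: 216 deposits of £6,380.00 at the end of each month.
Periodic rate r = 0.1005/12 per month; n is counted in months.
FV = PMT × [((1+r)^n − 1)/r] = 6,380 × [(1+r)^216 − 1] / r = £3,853,541.22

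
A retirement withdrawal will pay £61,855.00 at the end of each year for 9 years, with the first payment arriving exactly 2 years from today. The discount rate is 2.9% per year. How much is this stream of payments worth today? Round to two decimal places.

£470,226.92

Ordinary annuity of 9 payments, first payment at period 2.
Periodic rate r = 0.029 per year.
The ordinary-annuity PV formula values the stream one period before the first payment (period 1); discount that back 1 periods:
PV₀ = 61,855 × [1 − (1+r)^−9] / r × (1+r)^−1 = £470,226.92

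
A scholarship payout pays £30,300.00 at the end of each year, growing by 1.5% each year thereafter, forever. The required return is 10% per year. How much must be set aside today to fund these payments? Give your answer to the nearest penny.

Periodic rate r = 0.1 per year.
Growing perpetuity (Gordon): PV = PMT₁ / (r − g) = 30,300 / (r − 0.015) = £356,470.59.

£356,470.59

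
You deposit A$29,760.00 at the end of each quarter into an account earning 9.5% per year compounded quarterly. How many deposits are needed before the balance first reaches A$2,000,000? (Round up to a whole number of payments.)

41 payments

Periodic rate r = 0.095/4 per quarter; n is counted in quarters.
Ordinary annuity FV: 2,000,000 = 29,760 × [((1+r)^n − 1)/r].
(1+r)^n = 1 + 2,000,000 × r / 29,760, so n = ln(1 + 2,000,000·r/29,760) / ln(1+r) = 40.64.
Round up to a whole number of payments: n = 41.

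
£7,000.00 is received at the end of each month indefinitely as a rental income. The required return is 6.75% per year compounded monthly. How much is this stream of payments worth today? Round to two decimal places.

£1,244,444.44

Periodic rate r = 0.0675/12 per month.
Level perpetuity: PV = PMT / r = 7,000 / (0.0675/12) = £1,244,444.44.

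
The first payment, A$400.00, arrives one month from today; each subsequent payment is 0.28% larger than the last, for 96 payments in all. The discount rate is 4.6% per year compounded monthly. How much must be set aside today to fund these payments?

Periodic rate r = 0.046/12 per month; n is counted in months.
Growing ordinary annuity: PV = PMT₁ × [1 − ((1+g)/(1+r))^n] / (r − g) = 400 × [1 − ((1+0.0028)/(1+r))^96] / (r − 0.0028) = A$36,441.84.

A$36,441.84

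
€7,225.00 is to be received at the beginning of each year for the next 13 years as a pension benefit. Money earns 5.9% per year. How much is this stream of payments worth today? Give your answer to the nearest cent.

This is an annuity due: 13 payments of €7,225.00 at the beginning of each year.
Periodic rate r = 0.059 per year.
PV = PMT × [(1 − (1+r)^−n)/r] × (1+r) = 7,225 × [1 − (1+r)^−13] / r × (1+r) = €68,131.74

€68,131.74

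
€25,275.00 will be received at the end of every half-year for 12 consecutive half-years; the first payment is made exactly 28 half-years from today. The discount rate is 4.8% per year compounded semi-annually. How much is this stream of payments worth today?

€137,492.30

Ordinary annuity of 12 payments, first payment at period 28.
Periodic rate r = 0.048/2 per half-year; n is counted in half-years.
The ordinary-annuity PV formula values the stream one period before the first payment (period 27); discount that back 27 periods:
PV₀ = 25,275 × [1 − (1+r)^−12] / r × (1+r)^−27 = €137,492.30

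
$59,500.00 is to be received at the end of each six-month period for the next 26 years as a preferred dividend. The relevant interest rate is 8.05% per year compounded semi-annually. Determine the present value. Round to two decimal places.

This is an ordinary annuity: 52 payments of $59,500.00 at the end of each six-month period.
Periodic rate r = 0.0805/2 per half-year; n is counted in half-years.
PV = PMT × [(1 − (1+r)^−n)/r] = 59,500 × [1 − (1+r)^−52] / r = $1,288,332.69

$1,288,332.69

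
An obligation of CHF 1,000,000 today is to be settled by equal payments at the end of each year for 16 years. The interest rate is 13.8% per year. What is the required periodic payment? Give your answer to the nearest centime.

CHF 157,965.81

Level ordinary annuity; solve PV = PMT × [(1 − (1+r)^−n)/r] for PMT.
Periodic rate r = 0.138 per year.
With n = 16: PMT = 1,000,000 / ([(1 − (1+r)^−n)/r]) = CHF 157,965.81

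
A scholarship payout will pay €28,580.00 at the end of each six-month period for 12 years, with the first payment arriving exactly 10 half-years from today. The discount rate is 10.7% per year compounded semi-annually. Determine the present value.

€238,524.76

Ordinary annuity of 24 payments, first payment at period 10.
Periodic rate r = 0.107/2 per half-year; n is counted in half-years.
The ordinary-annuity PV formula values the stream one period before the first payment (period 9); discount that back 9 periods:
PV₀ = 28,580 × [1 − (1+r)^−24] / r × (1+r)^−9 = €238,524.76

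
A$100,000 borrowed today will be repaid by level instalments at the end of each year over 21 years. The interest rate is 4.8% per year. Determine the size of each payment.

A$7,662.90

Level ordinary annuity; solve PV = PMT × [(1 − (1+r)^−n)/r] for PMT.
Periodic rate r = 0.048 per year.
With n = 21: PMT = 100,000 / ([(1 − (1+r)^−n)/r]) = A$7,662.90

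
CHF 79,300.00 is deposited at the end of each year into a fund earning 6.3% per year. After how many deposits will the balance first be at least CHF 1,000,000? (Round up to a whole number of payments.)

Periodic rate r = 0.063 per year.
Ordinary annuity FV: 1,000,000 = 79,300 × [((1+r)^n − 1)/r].
(1+r)^n = 1 + 1,000,000 × r / 79,300, so n = ln(1 + 1,000,000·r/79,300) / ln(1+r) = 9.57.
Round up to a whole number of payments: n = 10.

10 payments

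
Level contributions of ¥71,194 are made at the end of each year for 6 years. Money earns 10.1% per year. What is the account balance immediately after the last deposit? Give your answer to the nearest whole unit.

This is an ordinary annuity: 6 deposits of ¥71,194 at the end of each year.
Periodic rate r = 0.101 per year.
FV = PMT × [((1+r)^n − 1)/r] = 71,194 × [(1+r)^6 − 1] / r = ¥550,693

¥550,693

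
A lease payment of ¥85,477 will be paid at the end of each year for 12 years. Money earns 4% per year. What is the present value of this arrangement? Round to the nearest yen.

¥802,208

This is an ordinary annuity: 12 payments of ¥85,477 at the end of each year.
Periodic rate r = 0.04 per year.
PV = PMT × [(1 − (1+r)^−n)/r] = 85,477 × [1 − (1+r)^−12] / r = ¥802,208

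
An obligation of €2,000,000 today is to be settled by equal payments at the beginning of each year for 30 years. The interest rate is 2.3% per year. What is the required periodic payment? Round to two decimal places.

Level annuity due; solve PV = PMT × [(1 − (1+r)^−n)/r] × (1+r) for PMT.
Periodic rate r = 0.023 per year.
With n = 30: PMT = 2,000,000 / ([(1 − (1+r)^−n)/r] × (1+r)) = €90,933.93

€90,933.93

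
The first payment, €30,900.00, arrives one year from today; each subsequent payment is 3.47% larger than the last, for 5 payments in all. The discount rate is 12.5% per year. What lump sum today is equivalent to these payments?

€116,986.48

Periodic rate r = 0.125 per year.
Growing ordinary annuity: PV = PMT₁ × [1 − ((1+g)/(1+r))^n] / (r − g) = 30,900 × [1 − ((1+0.0347)/(1+r))^5] / (r − 0.0347) = €116,986.48.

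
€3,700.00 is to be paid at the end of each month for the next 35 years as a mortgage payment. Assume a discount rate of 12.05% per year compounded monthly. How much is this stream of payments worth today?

€362,919.82

This is an ordinary annuity: 420 payments of €3,700.00 at the end of each month.
Periodic rate r = 0.1205/12 per month; n is counted in months.
PV = PMT × [(1 − (1+r)^−n)/r] = 3,700 × [1 − (1+r)^−420] / r = €362,919.82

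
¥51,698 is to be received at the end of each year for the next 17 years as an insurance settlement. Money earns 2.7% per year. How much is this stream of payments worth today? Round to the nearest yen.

¥697,399

This is an ordinary annuity: 17 payments of ¥51,698 at the end of each year.
Periodic rate r = 0.027 per year.
PV = PMT × [(1 − (1+r)^−n)/r] = 51,698 × [1 − (1+r)^−17] / r = ¥697,399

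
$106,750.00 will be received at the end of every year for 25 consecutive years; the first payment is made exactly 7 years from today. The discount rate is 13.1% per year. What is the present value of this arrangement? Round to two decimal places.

Ordinary annuity of 25 payments, first payment at period 7.
Periodic rate r = 0.131 per year.
The ordinary-annuity PV formula values the stream one period before the first payment (period 6); discount that back 6 periods:
PV₀ = 106,750 × [1 − (1+r)^−25] / r × (1+r)^−6 = $371,395.52

$371,395.52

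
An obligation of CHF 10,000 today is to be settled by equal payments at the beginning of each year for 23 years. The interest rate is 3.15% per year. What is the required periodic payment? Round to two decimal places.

Level annuity due; solve PV = PMT × [(1 − (1+r)^−n)/r] × (1+r) for PMT.
Periodic rate r = 0.0315 per year.
With n = 23: PMT = 10,000 / ([(1 − (1+r)^−n)/r] × (1+r)) = CHF 598.80

CHF 598.80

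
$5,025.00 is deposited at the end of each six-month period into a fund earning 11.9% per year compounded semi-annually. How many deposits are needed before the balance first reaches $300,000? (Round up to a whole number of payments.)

27 payments

Periodic rate r = 0.119/2 per half-year; n is counted in half-years.
Ordinary annuity FV: 300,000 = 5,025 × [((1+r)^n − 1)/r].
(1+r)^n = 1 + 300,000 × r / 5,025, so n = ln(1 + 300,000·r/5,025) / ln(1+r) = 26.22.
Round up to a whole number of payments: n = 27.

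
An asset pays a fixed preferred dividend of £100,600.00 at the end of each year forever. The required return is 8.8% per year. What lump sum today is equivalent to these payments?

£1,143,181.82

Periodic rate r = 0.088 per year.
Level perpetuity: PV = PMT / r = 100,600 / (0.088) = £1,143,181.82.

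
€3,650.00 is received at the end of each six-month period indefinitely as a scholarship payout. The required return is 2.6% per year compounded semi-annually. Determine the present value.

Periodic rate r = 0.026/2 per half-year.
Level perpetuity: PV = PMT / r = 3,650 / (0.026/2) = €280,769.23.

€280,769.23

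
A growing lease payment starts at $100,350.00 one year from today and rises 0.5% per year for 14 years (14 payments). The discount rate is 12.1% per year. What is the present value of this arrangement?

Periodic rate r = 0.121 per year.
Growing ordinary annuity: PV = PMT₁ × [1 − ((1+g)/(1+r))^n] / (r − g) = 100,350 × [1 − ((1+0.005)/(1+r))^14] / (r − 0.005) = $677,627.47.

$677,627.47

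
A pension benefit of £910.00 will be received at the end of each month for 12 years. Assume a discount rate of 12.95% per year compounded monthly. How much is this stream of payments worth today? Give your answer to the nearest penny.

This is an ordinary annuity: 144 payments of £910.00 at the end of each month.
Periodic rate r = 0.1295/12 per month; n is counted in months.
PV = PMT × [(1 − (1+r)^−n)/r] = 910 × [1 − (1+r)^−144] / r = £66,349.08

£66,349.08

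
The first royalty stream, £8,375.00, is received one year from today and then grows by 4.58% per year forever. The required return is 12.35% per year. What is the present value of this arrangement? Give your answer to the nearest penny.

Periodic rate r = 0.1235 per year.
Growing perpetuity (Gordon): PV = PMT₁ / (r − g) = 8,375 / (r − 0.0458) = £107,786.36.

£107,786.36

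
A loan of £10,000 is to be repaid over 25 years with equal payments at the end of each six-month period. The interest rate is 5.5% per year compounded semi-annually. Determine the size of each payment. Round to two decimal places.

Level ordinary annuity; solve PV = PMT × [(1 − (1+r)^−n)/r] for PMT.
Periodic rate r = 0.055/2 per half-year; n is counted in half-years.
With n = 50: PMT = 10,000 / ([(1 − (1+r)^−n)/r]) = £370.41

£370.41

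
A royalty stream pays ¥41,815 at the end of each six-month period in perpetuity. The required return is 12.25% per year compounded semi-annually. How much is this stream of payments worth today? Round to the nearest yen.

Periodic rate r = 0.1225/2 per half-year.
Level perpetuity: PV = PMT / r = 41,815 / (0.1225/2) = ¥682,694.

¥682,694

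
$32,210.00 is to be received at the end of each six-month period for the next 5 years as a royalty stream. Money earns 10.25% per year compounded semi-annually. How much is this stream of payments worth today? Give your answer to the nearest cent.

This is an ordinary annuity: 10 payments of $32,210.00 at the end of each six-month period.
Periodic rate r = 0.1025/2 per half-year; n is counted in half-years.
PV = PMT × [(1 − (1+r)^−n)/r] = 32,210 × [1 − (1+r)^−10] / r = $247,214.18

$247,214.18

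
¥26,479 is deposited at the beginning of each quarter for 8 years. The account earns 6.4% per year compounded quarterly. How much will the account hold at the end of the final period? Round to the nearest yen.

This is an annuity due: 32 deposits of ¥26,479 at the beginning of each quarter.
Periodic rate r = 0.064/4 per quarter; n is counted in quarters.
FV = PMT × [((1+r)^n − 1)/r] × (1+r) = 26,479 × [(1+r)^32 − 1] / r × (1+r) = ¥1,112,889

¥1,112,889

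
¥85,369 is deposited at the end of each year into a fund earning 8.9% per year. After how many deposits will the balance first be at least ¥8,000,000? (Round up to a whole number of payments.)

27 payments

Periodic rate r = 0.089 per year.
Ordinary annuity FV: 8,000,000 = 85,369 × [((1+r)^n − 1)/r].
(1+r)^n = 1 + 8,000,000 × r / 85,369, so n = ln(1 + 8,000,000·r/85,369) / ln(1+r) = 26.21.
Round up to a whole number of payments: n = 27.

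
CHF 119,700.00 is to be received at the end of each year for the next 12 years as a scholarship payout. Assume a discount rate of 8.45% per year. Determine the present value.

This is an ordinary annuity: 12 payments of CHF 119,700.00 at the end of each year.
Periodic rate r = 0.0845 per year.
PV = PMT × [(1 − (1+r)^−n)/r] = 119,700 × [1 − (1+r)^−12] / r = CHF 881,409.13

CHF 881,409.13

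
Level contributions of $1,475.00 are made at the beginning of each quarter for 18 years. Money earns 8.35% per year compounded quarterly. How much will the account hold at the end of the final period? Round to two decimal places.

This is an annuity due: 72 deposits of $1,475.00 at the beginning of each quarter.
Periodic rate r = 0.0835/4 per quarter; n is counted in quarters.
FV = PMT × [((1+r)^n − 1)/r] × (1+r) = 1,475 × [(1+r)^72 − 1] / r × (1+r) = $247,139.94

$247,139.94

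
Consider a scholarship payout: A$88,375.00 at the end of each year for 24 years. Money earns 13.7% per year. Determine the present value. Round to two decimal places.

This is an ordinary annuity: 24 payments of A$88,375.00 at the end of each year.
Periodic rate r = 0.137 per year.
PV = PMT × [(1 − (1+r)^−n)/r] = 88,375 × [1 − (1+r)^−24] / r = A$615,468.49

A$615,468.49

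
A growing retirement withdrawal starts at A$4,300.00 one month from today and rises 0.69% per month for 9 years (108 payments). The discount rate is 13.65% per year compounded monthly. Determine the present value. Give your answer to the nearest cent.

Periodic rate r = 0.1365/12 per month; n is counted in months.
Growing ordinary annuity: PV = PMT₁ × [1 − ((1+g)/(1+r))^n] / (r − g) = 4,300 × [1 − ((1+0.0069)/(1+r))^108] / (r − 0.0069) = A$365,668.95.

A$365,668.95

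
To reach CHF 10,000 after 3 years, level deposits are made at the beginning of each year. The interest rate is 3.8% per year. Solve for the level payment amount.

Level annuity due; solve FV = PMT × [((1+r)^n − 1)/r] × (1+r) for PMT.
Periodic rate r = 0.038 per year.
With n = 3: PMT = 10,000 / ([((1+r)^n − 1)/r] × (1+r)) = CHF 3,092.31

CHF 3,092.31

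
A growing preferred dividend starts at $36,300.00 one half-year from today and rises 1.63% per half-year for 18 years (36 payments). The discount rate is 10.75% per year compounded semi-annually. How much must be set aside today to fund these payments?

Periodic rate r = 0.1075/2 per half-year; n is counted in half-years.
Growing ordinary annuity: PV = PMT₁ × [1 − ((1+g)/(1+r))^n] / (r − g) = 36,300 × [1 − ((1+0.0163)/(1+r))^36] / (r − 0.0163) = $705,846.78.

$705,846.78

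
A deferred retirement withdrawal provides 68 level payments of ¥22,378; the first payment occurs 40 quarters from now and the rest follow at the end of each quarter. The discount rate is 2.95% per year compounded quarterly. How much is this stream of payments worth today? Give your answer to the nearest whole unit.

Ordinary annuity of 68 payments, first payment at period 40.
Periodic rate r = 0.0295/4 per quarter; n is counted in quarters.
The ordinary-annuity PV formula values the stream one period before the first payment (period 39); discount that back 39 periods:
PV₀ = 22,378 × [1 − (1+r)^−68] / r × (1+r)^−39 = ¥895,956

¥895,956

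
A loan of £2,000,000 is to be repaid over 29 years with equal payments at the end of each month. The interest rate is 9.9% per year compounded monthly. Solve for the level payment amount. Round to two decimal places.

£17,503.16

Level ordinary annuity; solve PV = PMT × [(1 − (1+r)^−n)/r] for PMT.
Periodic rate r = 0.099/12 per month; n is counted in months.
With n = 348: PMT = 2,000,000 / ([(1 − (1+r)^−n)/r]) = £17,503.16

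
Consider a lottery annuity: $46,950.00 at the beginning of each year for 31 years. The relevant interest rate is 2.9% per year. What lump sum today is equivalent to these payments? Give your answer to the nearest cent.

$979,200.80

This is an annuity due: 31 payments of $46,950.00 at the beginning of each year.
Periodic rate r = 0.029 per year.
PV = PMT × [(1 − (1+r)^−n)/r] × (1+r) = 46,950 × [1 − (1+r)^−31] / r × (1+r) = $979,200.80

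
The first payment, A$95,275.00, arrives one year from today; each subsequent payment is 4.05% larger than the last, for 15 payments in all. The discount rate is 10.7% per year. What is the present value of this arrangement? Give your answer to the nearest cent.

Periodic rate r = 0.107 per year.
Growing ordinary annuity: PV = PMT₁ × [1 − ((1+g)/(1+r))^n] / (r − g) = 95,275 × [1 − ((1+0.0405)/(1+r))^15] / (r − 0.0405) = A$867,022.28.

A$867,022.28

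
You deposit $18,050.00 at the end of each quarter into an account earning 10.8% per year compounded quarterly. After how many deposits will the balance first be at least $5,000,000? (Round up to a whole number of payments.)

Periodic rate r = 0.108/4 per quarter; n is counted in quarters.
Ordinary annuity FV: 5,000,000 = 18,050 × [((1+r)^n − 1)/r].
(1+r)^n = 1 + 5,000,000 × r / 18,050, so n = ln(1 + 5,000,000·r/18,050) / ln(1+r) = 80.24.
Round up to a whole number of payments: n = 81.

81 payments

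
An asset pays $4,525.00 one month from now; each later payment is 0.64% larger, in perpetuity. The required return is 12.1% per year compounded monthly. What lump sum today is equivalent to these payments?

Periodic rate r = 0.121/12 per month.
Growing perpetuity (Gordon): PV = PMT₁ / (r − g) = 4,525 / (r − 0.0064) = $1,228,506.79.

$1,228,506.79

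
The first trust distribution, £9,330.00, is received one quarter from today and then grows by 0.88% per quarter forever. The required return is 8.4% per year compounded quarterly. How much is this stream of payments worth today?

£764,754.10

Periodic rate r = 0.084/4 per quarter.
Growing perpetuity (Gordon): PV = PMT₁ / (r − g) = 9,330 / (r − 0.0088) = £764,754.10.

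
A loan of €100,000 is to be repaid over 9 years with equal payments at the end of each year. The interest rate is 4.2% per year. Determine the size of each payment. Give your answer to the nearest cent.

€13,572.15

Level ordinary annuity; solve PV = PMT × [(1 − (1+r)^−n)/r] for PMT.
Periodic rate r = 0.042 per year.
With n = 9: PMT = 100,000 / ([(1 − (1+r)^−n)/r]) = €13,572.15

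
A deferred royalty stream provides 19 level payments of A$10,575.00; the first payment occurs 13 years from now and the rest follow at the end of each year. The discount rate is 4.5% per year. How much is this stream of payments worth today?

A$78,527.94

Ordinary annuity of 19 payments, first payment at period 13.
Periodic rate r = 0.045 per year.
The ordinary-annuity PV formula values the stream one period before the first payment (period 12); discount that back 12 periods:
PV₀ = 10,575 × [1 − (1+r)^−19] / r × (1+r)^−12 = A$78,527.94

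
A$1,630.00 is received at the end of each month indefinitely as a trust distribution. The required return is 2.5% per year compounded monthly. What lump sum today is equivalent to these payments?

A$782,400.00

Periodic rate r = 0.025/12 per month.
Level perpetuity: PV = PMT / r = 1,630 / (0.025/12) = A$782,400.00.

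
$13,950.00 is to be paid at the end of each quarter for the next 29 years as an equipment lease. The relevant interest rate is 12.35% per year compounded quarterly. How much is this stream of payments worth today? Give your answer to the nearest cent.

$438,545.77

This is an ordinary annuity: 116 payments of $13,950.00 at the end of each quarter.
Periodic rate r = 0.1235/4 per quarter; n is counted in quarters.
PV = PMT × [(1 − (1+r)^−n)/r] = 13,950 × [1 − (1+r)^−116] / r = $438,545.77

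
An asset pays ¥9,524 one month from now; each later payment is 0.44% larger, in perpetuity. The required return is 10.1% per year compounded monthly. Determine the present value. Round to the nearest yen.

Periodic rate r = 0.101/12 per month.
Growing perpetuity (Gordon): PV = PMT₁ / (r − g) = 9,524 / (r − 0.0044) = ¥2,371,120.

¥2,371,120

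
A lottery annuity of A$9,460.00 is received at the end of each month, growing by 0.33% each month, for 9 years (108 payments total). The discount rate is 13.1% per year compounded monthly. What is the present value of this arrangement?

Periodic rate r = 0.131/12 per month; n is counted in months.
Growing ordinary annuity: PV = PMT₁ × [1 − ((1+g)/(1+r))^n] / (r − g) = 9,460 × [1 − ((1+0.0033)/(1+r))^108] / (r − 0.0033) = A$693,236.78.

A$693,236.78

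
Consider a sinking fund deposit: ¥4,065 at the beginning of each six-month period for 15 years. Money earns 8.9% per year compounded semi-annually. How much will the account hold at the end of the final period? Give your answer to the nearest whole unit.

¥256,846

This is an annuity due: 30 deposits of ¥4,065 at the beginning of each six-month period.
Periodic rate r = 0.089/2 per half-year; n is counted in half-years.
FV = PMT × [((1+r)^n − 1)/r] × (1+r) = 4,065 × [(1+r)^30 − 1] / r × (1+r) = ¥256,846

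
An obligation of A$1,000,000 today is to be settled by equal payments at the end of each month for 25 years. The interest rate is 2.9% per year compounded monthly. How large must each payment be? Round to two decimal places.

Level ordinary annuity; solve PV = PMT × [(1 − (1+r)^−n)/r] for PMT.
Periodic rate r = 0.029/12 per month; n is counted in months.
With n = 300: PMT = 1,000,000 / ([(1 − (1+r)^−n)/r]) = A$4,690.26

A$4,690.26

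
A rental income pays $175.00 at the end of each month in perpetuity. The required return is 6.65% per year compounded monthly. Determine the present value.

$31,578.95

Periodic rate r = 0.0665/12 per month.
Level perpetuity: PV = PMT / r = 175 / (0.0665/12) = $31,578.95.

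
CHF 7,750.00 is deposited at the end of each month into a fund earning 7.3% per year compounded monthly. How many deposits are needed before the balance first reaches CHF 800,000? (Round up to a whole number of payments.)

Periodic rate r = 0.073/12 per month; n is counted in months.
Ordinary annuity FV: 800,000 = 7,750 × [((1+r)^n − 1)/r].
(1+r)^n = 1 + 800,000 × r / 7,750, so n = ln(1 + 800,000·r/7,750) / ln(1+r) = 80.35.
Round up to a whole number of payments: n = 81.

81 payments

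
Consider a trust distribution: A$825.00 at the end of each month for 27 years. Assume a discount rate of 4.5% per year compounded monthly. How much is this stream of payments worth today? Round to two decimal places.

This is an ordinary annuity: 324 payments of A$825.00 at the end of each month.
Periodic rate r = 0.045/12 per month; n is counted in months.
PV = PMT × [(1 − (1+r)^−n)/r] = 825 × [1 − (1+r)^−324] / r = A$154,575.29

A$154,575.29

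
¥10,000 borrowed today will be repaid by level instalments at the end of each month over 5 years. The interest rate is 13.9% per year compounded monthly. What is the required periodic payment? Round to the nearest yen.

¥232

Level ordinary annuity; solve PV = PMT × [(1 − (1+r)^−n)/r] for PMT.
Periodic rate r = 0.139/12 per month; n is counted in months.
With n = 60: PMT = 10,000 / ([(1 − (1+r)^−n)/r]) = ¥232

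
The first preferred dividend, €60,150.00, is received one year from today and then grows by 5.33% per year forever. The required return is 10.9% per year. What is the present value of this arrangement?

€1,079,892.28

Periodic rate r = 0.109 per year.
Growing perpetuity (Gordon): PV = PMT₁ / (r − g) = 60,150 / (r − 0.0533) = €1,079,892.28.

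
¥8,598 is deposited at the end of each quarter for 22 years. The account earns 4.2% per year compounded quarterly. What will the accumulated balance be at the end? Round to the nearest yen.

¥1,234,215

This is an ordinary annuity: 88 deposits of ¥8,598 at the end of each quarter.
Periodic rate r = 0.042/4 per quarter; n is counted in quarters.
FV = PMT × [((1+r)^n − 1)/r] = 8,598 × [(1+r)^88 − 1] / r = ¥1,234,215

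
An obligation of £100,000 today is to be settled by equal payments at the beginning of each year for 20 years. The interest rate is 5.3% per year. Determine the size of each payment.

Level annuity due; solve PV = PMT × [(1 − (1+r)^−n)/r] × (1+r) for PMT.
Periodic rate r = 0.053 per year.
With n = 20: PMT = 100,000 / ([(1 − (1+r)^−n)/r] × (1+r)) = £7,815.41

£7,815.41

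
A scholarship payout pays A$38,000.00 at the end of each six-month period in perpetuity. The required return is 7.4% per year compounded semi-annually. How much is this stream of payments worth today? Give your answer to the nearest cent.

Periodic rate r = 0.074/2 per half-year.
Level perpetuity: PV = PMT / r = 38,000 / (0.074/2) = A$1,027,027.03.

A$1,027,027.03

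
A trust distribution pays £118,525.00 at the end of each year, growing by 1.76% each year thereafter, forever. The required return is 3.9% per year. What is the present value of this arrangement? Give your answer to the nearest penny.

Periodic rate r = 0.039 per year.
Growing perpetuity (Gordon): PV = PMT₁ / (r − g) = 118,525 / (r − 0.0176) = £5,538,551.40.

£5,538,551.40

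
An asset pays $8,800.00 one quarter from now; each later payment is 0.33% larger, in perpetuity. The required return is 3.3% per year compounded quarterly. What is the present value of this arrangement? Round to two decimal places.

Periodic rate r = 0.033/4 per quarter.
Growing perpetuity (Gordon): PV = PMT₁ / (r − g) = 8,800 / (r − 0.0033) = $1,777,777.78.

$1,777,777.78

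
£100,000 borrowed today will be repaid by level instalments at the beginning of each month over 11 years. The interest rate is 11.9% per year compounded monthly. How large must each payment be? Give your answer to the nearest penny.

£1,348.50

Level annuity due; solve PV = PMT × [(1 − (1+r)^−n)/r] × (1+r) for PMT.
Periodic rate r = 0.119/12 per month; n is counted in months.
With n = 132: PMT = 100,000 / ([(1 − (1+r)^−n)/r] × (1+r)) = £1,348.50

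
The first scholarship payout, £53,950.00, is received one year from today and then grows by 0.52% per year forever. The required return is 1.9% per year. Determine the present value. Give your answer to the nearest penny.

Periodic rate r = 0.019 per year.
Growing perpetuity (Gordon): PV = PMT₁ / (r − g) = 53,950 / (r − 0.0052) = £3,909,420.29.

£3,909,420.29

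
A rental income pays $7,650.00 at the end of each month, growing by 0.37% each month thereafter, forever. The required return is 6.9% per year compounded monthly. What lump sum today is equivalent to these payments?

$3,731,707.32

Periodic rate r = 0.069/12 per month.
Growing perpetuity (Gordon): PV = PMT₁ / (r − g) = 7,650 / (r − 0.0037) = $3,731,707.32.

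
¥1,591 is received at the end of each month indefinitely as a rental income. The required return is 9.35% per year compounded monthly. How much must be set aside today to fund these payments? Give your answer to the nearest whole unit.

¥204,193

Periodic rate r = 0.0935/12 per month.
Level perpetuity: PV = PMT / r = 1,591 / (0.0935/12) = ¥204,193.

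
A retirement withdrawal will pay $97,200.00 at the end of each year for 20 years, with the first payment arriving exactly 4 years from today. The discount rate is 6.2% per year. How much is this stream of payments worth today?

$915,867.18

Ordinary annuity of 20 payments, first payment at period 4.
Periodic rate r = 0.062 per year.
The ordinary-annuity PV formula values the stream one period before the first payment (period 3); discount that back 3 periods:
PV₀ = 97,200 × [1 − (1+r)^−20] / r × (1+r)^−3 = $915,867.18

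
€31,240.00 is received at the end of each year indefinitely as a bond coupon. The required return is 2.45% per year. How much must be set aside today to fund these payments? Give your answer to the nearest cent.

€1,275,102.04

Periodic rate r = 0.0245 per year.
Level perpetuity: PV = PMT / r = 31,240 / (0.0245) = €1,275,102.04.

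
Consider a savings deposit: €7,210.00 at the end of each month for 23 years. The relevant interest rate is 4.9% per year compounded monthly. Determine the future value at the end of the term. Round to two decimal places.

This is an ordinary annuity: 276 deposits of €7,210.00 at the end of each month.
Periodic rate r = 0.049/12 per month; n is counted in months.
FV = PMT × [((1+r)^n − 1)/r] = 7,210 × [(1+r)^276 − 1] / r = €3,671,465.96

€3,671,465.96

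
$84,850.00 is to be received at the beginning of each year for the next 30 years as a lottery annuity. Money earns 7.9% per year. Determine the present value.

This is an annuity due: 30 payments of $84,850.00 at the beginning of each year.
Periodic rate r = 0.079 per year.
PV = PMT × [(1 − (1+r)^−n)/r] × (1+r) = 84,850 × [1 − (1+r)^−30] / r × (1+r) = $1,040,486.69

$1,040,486.69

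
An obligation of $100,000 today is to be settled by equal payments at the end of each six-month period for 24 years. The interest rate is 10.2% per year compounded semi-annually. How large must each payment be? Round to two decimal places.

Level ordinary annuity; solve PV = PMT × [(1 − (1+r)^−n)/r] for PMT.
Periodic rate r = 0.102/2 per half-year; n is counted in half-years.
With n = 48: PMT = 100,000 / ([(1 − (1+r)^−n)/r]) = $5,615.80

$5,615.80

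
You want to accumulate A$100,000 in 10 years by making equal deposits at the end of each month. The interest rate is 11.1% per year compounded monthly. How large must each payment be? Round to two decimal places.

A$458.17

Level ordinary annuity; solve FV = PMT × [((1+r)^n − 1)/r] for PMT.
Periodic rate r = 0.111/12 per month; n is counted in months.
With n = 120: PMT = 100,000 / ([((1+r)^n − 1)/r]) = A$458.17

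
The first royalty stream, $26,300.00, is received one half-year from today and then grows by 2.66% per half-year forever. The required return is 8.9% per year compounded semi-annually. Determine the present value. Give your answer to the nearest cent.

Periodic rate r = 0.089/2 per half-year.
Growing perpetuity (Gordon): PV = PMT₁ / (r − g) = 26,300 / (r − 0.0266) = $1,469,273.74.

$1,469,273.74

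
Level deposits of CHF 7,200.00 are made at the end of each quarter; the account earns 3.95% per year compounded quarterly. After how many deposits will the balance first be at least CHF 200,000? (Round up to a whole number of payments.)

25 payments

Periodic rate r = 0.0395/4 per quarter; n is counted in quarters.
Ordinary annuity FV: 200,000 = 7,200 × [((1+r)^n − 1)/r].
(1+r)^n = 1 + 200,000 × r / 7,200, so n = ln(1 + 200,000·r/7,200) / ln(1+r) = 24.67.
Round up to a whole number of payments: n = 25.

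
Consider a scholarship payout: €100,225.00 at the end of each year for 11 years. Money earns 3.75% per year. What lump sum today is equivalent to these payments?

This is an ordinary annuity: 11 payments of €100,225.00 at the end of each year.
Periodic rate r = 0.0375 per year.
PV = PMT × [(1 − (1+r)^−n)/r] = 100,225 × [1 − (1+r)^−11] / r = €889,977.45

€889,977.45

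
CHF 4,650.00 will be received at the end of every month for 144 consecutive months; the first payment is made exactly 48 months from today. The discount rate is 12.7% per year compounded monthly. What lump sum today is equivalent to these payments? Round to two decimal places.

Ordinary annuity of 144 payments, first payment at period 48.
Periodic rate r = 0.127/12 per month; n is counted in months.
The ordinary-annuity PV formula values the stream one period before the first payment (period 47); discount that back 47 periods:
PV₀ = 4,650 × [1 − (1+r)^−144] / r × (1+r)^−47 = CHF 209,056.17

CHF 209,056.17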